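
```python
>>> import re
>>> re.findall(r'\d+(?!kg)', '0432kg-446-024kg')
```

['043', '446', '02']

Because the assertion is negative and zero-width, positions next to the forbidden text are skipped.
`findall` yields the raw match text (3 of them) because the pattern has no groups.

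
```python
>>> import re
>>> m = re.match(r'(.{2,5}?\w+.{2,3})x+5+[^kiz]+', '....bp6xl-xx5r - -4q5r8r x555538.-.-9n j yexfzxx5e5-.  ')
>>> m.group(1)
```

The match spans [0:45] → '....bp6xl-xx5r - -4q5r8r x555538.-.-9n j yexf'.
Captured: group 1 = '....bp6xl-x'.

'....bp6xl-x'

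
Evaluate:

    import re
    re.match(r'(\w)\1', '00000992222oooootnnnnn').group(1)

'0'

The backreference `\1` re-matches whatever the first group consumed, character for character.
`re.match` only tries the pattern at the start of the string.
The match spans [0:2] → '00'.
Captured: group 1 = '0'.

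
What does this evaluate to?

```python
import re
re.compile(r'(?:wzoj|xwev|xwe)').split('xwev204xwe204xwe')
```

`|` is ordered: at each position the engine commits to the first alternative that works.
Matches to split on: at [0:4] → 'xwev'; at [7:10] → 'xwe'; at [13:16] → 'xwe'.
Each match becomes a cut point; 4 segments remain.

['', '204', '204', '']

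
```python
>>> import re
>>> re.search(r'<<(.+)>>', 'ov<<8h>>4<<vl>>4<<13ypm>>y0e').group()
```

'<<8h>>4<<vl>>4<<13ypm>>'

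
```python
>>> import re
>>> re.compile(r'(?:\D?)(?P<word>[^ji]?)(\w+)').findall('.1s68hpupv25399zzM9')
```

The pattern matches optionally a non-digit (non-capturing group); then optionally any character except [ji] (captured as 'word'); then one or more of a word character (captured).
Walking the string: at [0:19] match '.1s68hpupv25399zzM9', groups = ('1', 's68hpupv25399zzM9').
Multiple groups make `findall` return tuples — one 2-tuple for the one match.

[('1', 's68hpupv25399zzM9')]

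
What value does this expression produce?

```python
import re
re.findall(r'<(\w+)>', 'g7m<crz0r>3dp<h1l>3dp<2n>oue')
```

Matches: at [3:10] match '<crz0r>', group 1 = 'crz0r'; at [13:18] match '<h1l>', group 1 = 'h1l'; at [21:25] match '<2n>', group 1 = '2n'.
With a single group, `findall` returns only what that group captured — 3 items.

['crz0r', 'h1l', '2n']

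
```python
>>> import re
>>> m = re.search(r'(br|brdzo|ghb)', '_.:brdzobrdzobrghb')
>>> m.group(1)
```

'br'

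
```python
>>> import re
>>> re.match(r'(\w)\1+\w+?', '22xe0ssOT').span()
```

After group 1 captures some text, `\1` only succeeds where that same text appears again.
With `match`, the pattern is implicitly anchored at the beginning.
The match spans [0:3] → '22x'.
Captured: group 1 = '2'.

(0, 3)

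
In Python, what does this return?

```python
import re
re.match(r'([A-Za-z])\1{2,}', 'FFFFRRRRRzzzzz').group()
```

'FFFF'

`\1` is not a pattern — it's the concrete string captured by group 1, re-applied verbatim.
`re.match` only tries the pattern at the start of the string.
The match spans [0:4] → 'FFFF'.
Captured: group 1 = 'F'.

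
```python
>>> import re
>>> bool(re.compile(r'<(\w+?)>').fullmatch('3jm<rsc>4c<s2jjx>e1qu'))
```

False

For `fullmatch`, every character of the input must be accounted for by the pattern.
Here there's no way to consume every character, so the call returns None, and `bool(None)` is False.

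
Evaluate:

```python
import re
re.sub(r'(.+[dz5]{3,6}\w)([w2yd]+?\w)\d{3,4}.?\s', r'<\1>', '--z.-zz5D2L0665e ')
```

'<--z.-zz5D>'

This matches one or more of any character, then 3 to 6 of one of [dz5], then a word character (captured); then one or more of one of [w2yd] (lazy), then a word character (captured); then 3 to 4 of a digit, then optionally any character, then whitespace.
Matches: at [0:17] → '--z.-zz5D2L0665e '.
The replacement refers to a captured group, so each match is rewritten using its own captured text.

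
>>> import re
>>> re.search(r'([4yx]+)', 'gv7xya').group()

'xy'

This matches one or more of one of [4yx] (captured).
`re.search` tries every starting position until one works.
The match spans [3:5] → 'xy'.
Captured: group 1 = 'xy'.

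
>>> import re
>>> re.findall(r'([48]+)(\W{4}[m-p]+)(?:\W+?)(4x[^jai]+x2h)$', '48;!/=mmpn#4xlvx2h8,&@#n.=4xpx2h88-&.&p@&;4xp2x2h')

[('48', ';!/=mmpn', '4xlvx2h8,&@#n.=4xpx2h88-&.&p@&;4xp2x2h')]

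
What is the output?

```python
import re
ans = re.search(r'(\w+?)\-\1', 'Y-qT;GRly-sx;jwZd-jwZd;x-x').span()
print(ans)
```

(13, 22)

A backreference is literal: `\1` must see the identical characters the first group matched.
The match spans [13:22] → 'jwZd-jwZd'.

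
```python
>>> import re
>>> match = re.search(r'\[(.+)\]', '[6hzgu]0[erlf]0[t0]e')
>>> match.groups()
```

('6hzgu]0[erlf]0[t0',)

The match spans [0:19] → '[6hzgu]0[erlf]0[t0]'.
Captured: group 1 = '6hzgu]0[erlf]0[t0'.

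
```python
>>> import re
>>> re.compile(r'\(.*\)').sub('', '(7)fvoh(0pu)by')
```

'by'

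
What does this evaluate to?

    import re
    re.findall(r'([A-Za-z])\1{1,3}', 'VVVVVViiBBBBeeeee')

After group 1 captures some text, `\1` only succeeds where that same text appears again.
Walking the string: at [0:4] match 'VVVV', group 1 = 'V'; at [4:6] match 'VV', group 1 = 'V'; at [6:8] match 'ii', group 1 = 'i'; at [8:12] match 'BBBB', group 1 = 'B'; at [12:16] match 'eeee', group 1 = 'e'.
With a single group, `findall` returns only what that group captured — 5 items.

['V', 'V', 'i', 'B', 'e']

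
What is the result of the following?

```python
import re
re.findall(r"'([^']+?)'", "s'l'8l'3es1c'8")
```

Scanning left to right: at [1:4] match "'l'", group 1 = 'l'; at [6:13] match "'3es1c'", group 1 = '3es1c'.
`findall` collects group 1 from each match (2 total).

['l', '3es1c']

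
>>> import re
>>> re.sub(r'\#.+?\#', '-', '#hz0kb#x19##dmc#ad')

'-x19-ad'

Each match is replaced by '-'.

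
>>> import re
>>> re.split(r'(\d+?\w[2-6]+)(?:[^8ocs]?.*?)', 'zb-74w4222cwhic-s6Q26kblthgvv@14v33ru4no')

['zb-', '74w4222', 'cwhic-s', '6Q26', 'blthgvv@', '14v33', 'u4no']

The pattern matches one or more of a digit (lazy), then a word character, then one or more of a character in [2-6] (captured); then optionally any character except [8ocs], then zero or more of any character (lazy) (non-capturing group).
With the lazy modifier that quantifier settles for the fewest repetitions that let the rest of the pattern succeed (the atoms after it are unaffected and can still be greedy).
Matches to split on: at [3:10] → '74w4222'; at [17:22] → '6Q26k'; at [30:36] → '14v33r'.
Because the pattern has a capturing group, `split` also inserts each captured text between the pieces.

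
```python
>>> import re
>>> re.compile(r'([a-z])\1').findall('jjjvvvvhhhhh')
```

`\1` has to match the exact text group 1 already captured.
Scanning left to right: at [0:2] match 'jj', group 1 = 'j'; at [3:5] match 'vv', group 1 = 'v'; at [5:7] match 'vv', group 1 = 'v'; at [7:9] match 'hh', group 1 = 'h'; at [9:11] match 'hh', group 1 = 'h'.
Because there's exactly one group, `findall` drops the full match and keeps group 1 from each hit.

['j', 'v', 'v', 'h', 'h']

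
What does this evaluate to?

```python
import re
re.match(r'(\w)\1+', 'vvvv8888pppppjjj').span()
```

`\1` has to match the exact text group 1 already captured.
`re.match` only tries the pattern at the start of the string.
The match spans [0:4] → 'vvvv'.
Captured: group 1 = 'v'.

(0, 4)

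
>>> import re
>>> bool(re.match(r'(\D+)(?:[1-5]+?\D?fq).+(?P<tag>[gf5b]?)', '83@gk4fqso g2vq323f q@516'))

False

`re.match` only tries the pattern at the start of the string.
Here the pattern fails at index 0, so the call returns None, and `bool(None)` is False.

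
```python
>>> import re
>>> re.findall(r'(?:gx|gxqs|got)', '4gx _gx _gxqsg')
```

['gx', 'gx', 'gx']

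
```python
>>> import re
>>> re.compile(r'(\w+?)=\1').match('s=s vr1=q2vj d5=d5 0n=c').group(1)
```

's'

The backreference `\1` re-matches whatever the first group consumed, character for character.
With `match`, the pattern is implicitly anchored at the beginning.
The match spans [0:3] → 's=s'.
Captured: group 1 = 's'.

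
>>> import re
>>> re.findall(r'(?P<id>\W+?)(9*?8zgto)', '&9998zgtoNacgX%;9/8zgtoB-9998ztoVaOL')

[('&', '9998zgto'), ('/', '8zgto')]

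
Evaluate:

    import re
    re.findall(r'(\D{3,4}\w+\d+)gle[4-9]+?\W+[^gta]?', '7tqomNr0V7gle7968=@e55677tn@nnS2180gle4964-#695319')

['tqomNr0V7', 'tn@nnS2180']

The pattern matches 3 to 4 of a non-digit, then one or more of a word character, then one or more of a digit (captured); then the literal 'gl', then a literal 'e', then one or more of a character in [4-9] (lazy); then one or more of a non-word character; then optionally any character except [gta].
Matches: at [1:20] match 'tqomNr0V7gle7968=@e', group 1 = 'tqomNr0V7'; at [25:45] match 'tn@nnS2180gle4964-#6', group 1 = 'tn@nnS2180'.
`findall` collects group 1 from each match (2 total).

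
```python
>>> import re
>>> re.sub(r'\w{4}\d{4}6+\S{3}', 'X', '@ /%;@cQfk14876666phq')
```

'@ /%;@X'

Every occurrence is swapped for 'X'.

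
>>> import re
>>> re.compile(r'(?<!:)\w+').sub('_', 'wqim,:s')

'_,:s'

The negative lookahead/lookbehind blocks any match where the forbidden context is present.
`sub` substitutes '_' at each match site.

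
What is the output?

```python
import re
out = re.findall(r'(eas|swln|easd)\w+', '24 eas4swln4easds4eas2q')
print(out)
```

One capturing group, so `findall` returns just the captured substring from the one match — 1 in all.

['eas']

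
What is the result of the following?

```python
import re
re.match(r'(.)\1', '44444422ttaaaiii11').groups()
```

('4',)

After group 1 captures some text, `\1` only succeeds where that same text appears again.
`re.match` won't scan ahead — the pattern has to work from the very first character.
The match spans [0:2] → '44'.
Captured: group 1 = '4'.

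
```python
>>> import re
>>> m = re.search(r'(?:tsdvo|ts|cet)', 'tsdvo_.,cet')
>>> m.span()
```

(0, 5)

Branches in `(...|...)` are attempted left-to-right; the first branch that allows the whole pattern to succeed is taken.
`re.search` scans for the first position where the pattern succeeds.
The match spans [0:5] → 'tsdvo'.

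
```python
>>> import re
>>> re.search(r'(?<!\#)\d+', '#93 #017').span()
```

A negative assertion filters positions out without eating any characters.
The match spans [2:3] → '3'.

(2, 3)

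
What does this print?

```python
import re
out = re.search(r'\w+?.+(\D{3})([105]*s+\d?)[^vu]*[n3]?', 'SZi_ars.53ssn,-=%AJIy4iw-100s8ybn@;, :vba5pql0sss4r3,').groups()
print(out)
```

('pql', '0sss4')

The match spans [0:53] → 'SZi_ars.53ssn,-=%AJIy4iw-100s8ybn@;, :vba5pql0sss4r3,'.
Captured: group 1 = 'pql', group 2 = '0sss4'.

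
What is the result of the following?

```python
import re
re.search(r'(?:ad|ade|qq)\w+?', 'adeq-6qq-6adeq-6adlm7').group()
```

Alternation isn't longest-match — the leftmost alternative that fits at this position is chosen.
`search` walks the string left to right and returns the first match it finds.
The match spans [0:3] → 'ade'.

'ade'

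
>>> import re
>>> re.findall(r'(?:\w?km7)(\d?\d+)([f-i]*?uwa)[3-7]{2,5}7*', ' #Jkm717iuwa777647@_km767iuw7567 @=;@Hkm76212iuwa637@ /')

[('17', 'iuwa'), ('6212', 'iuwa')]

This matches optionally a word character, then the literal 'km7' (non-capturing group); then optionally a digit, then one or more of a digit (captured); then zero or more of a character in [f-i] (lazy), then the literal 'uwa' (captured); then 2 to 5 of a character in [3-7], then zero or more of the literal '7'.
Scanning left to right: at [2:18] match 'Jkm717iuwa777647', groups = ('17', 'iuwa'); at [37:52] match 'Hkm76212iuwa637', groups = ('6212', 'iuwa').
2 groups means each result is a tuple of 2 captured strings — 2 here.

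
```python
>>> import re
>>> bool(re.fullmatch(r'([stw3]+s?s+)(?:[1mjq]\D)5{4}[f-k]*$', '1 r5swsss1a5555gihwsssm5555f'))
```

False

`fullmatch` succeeds only if the pattern covers the string from start to end.
Here the string isn't matched end-to-end, so the call returns None, and `bool(None)` is False.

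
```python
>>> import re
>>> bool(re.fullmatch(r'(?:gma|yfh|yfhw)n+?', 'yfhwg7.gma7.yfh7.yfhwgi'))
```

For `fullmatch`, every character of the input must be accounted for by the pattern.
Here there's no way to consume every character, so the call returns None, and `bool(None)` is False.

False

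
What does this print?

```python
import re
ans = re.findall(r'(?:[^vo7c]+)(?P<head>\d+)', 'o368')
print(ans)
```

['8']

This matches one or more of any character except [vo7c] (non-capturing group); then one or more of a digit (captured as 'head').
Scanning left to right: at [1:4] match '368', group 1 = '8'.
`findall` collects group 1 from the one match (1 total).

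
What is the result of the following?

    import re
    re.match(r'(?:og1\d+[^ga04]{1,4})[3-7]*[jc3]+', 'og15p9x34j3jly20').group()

'og15p9x34j3j'

With `match`, the pattern is implicitly anchored at the beginning.
The match spans [0:12] → 'og15p9x34j3j'.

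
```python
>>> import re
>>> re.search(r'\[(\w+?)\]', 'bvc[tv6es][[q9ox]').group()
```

The match spans [3:10] → '[tv6es]'.

'[tv6es]'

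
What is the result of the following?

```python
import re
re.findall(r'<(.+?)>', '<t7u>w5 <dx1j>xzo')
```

['t7u', 'dx1j']

The `?` after the quantifier makes it lazy — it takes as little as possible before letting the rest of the pattern try.
Scanning left to right: at [0:5] match '<t7u>', group 1 = 't7u'; at [8:14] match '<dx1j>', group 1 = 'dx1j'.
`findall` collects group 1 from each match (2 total).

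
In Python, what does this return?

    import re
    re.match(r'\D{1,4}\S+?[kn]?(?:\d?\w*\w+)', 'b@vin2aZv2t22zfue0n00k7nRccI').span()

(0, 28)

This matches 1 to 4 of a non-digit, then one or more of a non-whitespace character (lazy), then optionally one of [kn]; then optionally a digit, then zero or more of a word character, then one or more of a word character (non-capturing group).
`re.match` only tries the pattern at the start of the string.
The match spans [0:28] → 'b@vin2aZv2t22zfue0n00k7nRccI'.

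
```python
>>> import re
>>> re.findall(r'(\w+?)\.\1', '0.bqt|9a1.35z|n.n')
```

['n']

After group 1 captures some text, `\1` only succeeds where that same text appears again.
Matches: at [14:17] match 'n.n', group 1 = 'n'.
`findall` collects group 1 from the one match (1 total).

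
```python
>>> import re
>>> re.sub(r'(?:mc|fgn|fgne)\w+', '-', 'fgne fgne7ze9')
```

Matches: at [0:4] → 'fgne'; at [5:13] → 'fgne7ze9'.
`sub` substitutes '-' at each match site.

'- -'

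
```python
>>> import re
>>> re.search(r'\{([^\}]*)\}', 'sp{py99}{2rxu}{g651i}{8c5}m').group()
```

The match spans [2:8] → '{py99}'.

'{py99}'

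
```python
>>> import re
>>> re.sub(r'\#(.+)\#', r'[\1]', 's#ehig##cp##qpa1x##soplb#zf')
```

Matches: at [1:25] → '#ehig##cp##qpa1x##soplb#'.
Each match is replaced using the text its own group 1 captured.

's[ehig##cp##qpa1x##soplb]zf'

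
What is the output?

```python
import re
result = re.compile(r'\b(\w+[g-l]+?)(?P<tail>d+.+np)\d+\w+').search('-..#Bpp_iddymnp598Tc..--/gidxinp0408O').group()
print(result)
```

Bpp_iddymnp598Tc..--/gidxinp0408O

The pattern matches a word boundary (`\b`, zero-width); then one or more of a word character, then one or more of a character in [g-l] (lazy) (captured); then one or more of the literal 'd', then one or more of any character, then the literal 'np' (captured as 'tail'); then one or more of a digit; then one or more of a word character.
`re.search` tries every starting position until one works.
The match spans [4:37] → 'Bpp_iddymnp598Tc..--/gidxinp0408O'.
Captured: group 1 = 'Bpp_i', group 2 = 'ddymnp598Tc..--/gidxinp'.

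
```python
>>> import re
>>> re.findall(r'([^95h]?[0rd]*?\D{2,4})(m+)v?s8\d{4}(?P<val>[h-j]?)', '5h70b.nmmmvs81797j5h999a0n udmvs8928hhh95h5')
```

The pattern matches optionally any character except [95h], then zero or more of one of [0rd] (lazy), then 2 to 4 of a non-digit (captured); then one or more of a literal 'm' (captured); then optionally a literal 'v', then the literal 's8', then exactly 4 of a digit; then optionally a character in [h-j] (captured as 'val').
3 groups means the one result is a tuple of 3 captured strings — 1 here.

[('70b.nm', 'mm', 'j')]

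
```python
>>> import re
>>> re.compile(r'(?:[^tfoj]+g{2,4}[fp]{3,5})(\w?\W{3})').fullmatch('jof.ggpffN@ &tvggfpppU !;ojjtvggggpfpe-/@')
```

None

Pattern: one or more of any character except [tfoj], then 2 to 4 of the literal 'g', then 3 to 5 of one of [fp] (non-capturing group); then optionally a word character, then exactly 3 of a non-word character (captured).
`fullmatch` succeeds only if the pattern covers the string from start to end.
Here there's no way to consume every character, so the call returns None.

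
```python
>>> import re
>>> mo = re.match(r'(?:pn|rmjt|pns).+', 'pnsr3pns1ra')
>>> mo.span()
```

With `match`, the pattern is implicitly anchored at the beginning.
The match spans [0:11] → 'pnsr3pns1ra'.

(0, 11)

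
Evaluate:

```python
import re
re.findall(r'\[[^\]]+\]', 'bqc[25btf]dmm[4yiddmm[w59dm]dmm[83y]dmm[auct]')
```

Matches: at [3:10] → '[25btf]'; at [13:28] → '[4yiddmm[w59dm]'; at [31:36] → '[83y]'; at [39:45] → '[auct]'.
No capturing groups, so `findall` returns the 4 full match strings.

['[25btf]', '[4yiddmm[w59dm]', '[83y]', '[auct]']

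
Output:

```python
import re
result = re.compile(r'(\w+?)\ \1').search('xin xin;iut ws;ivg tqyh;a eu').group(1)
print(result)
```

The match spans [0:7] → 'xin xin'.
Captured: group 1 = 'xin'.

xin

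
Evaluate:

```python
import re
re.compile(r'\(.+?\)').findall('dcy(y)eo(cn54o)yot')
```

['(y)', '(cn54o)']

A `+?`/`*?`/`{m,n}?` starts at its minimum and grows only as far as needed for what follows to match.
Walking the string: at [3:6] → '(y)'; at [8:15] → '(cn54o)'.
`findall` yields the raw match text (2 of them) because the pattern has no groups.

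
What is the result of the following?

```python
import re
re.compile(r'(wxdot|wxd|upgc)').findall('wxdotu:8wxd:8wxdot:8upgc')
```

['wxdot', 'wxd', 'wxdot', 'upgc']

The regex engine tests alternatives in the order written; an earlier branch that matches wins even if a later one would match more.
`findall` collects group 1 from each match (4 total).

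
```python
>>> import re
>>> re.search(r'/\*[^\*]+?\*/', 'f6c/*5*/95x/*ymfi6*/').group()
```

'/*5*/'

`search` walks the string left to right and returns the first match it finds.
The match spans [3:8] → '/*5*/'.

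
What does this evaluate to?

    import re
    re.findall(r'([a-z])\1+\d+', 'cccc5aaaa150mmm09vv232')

`\1` has to match the exact text group 1 already captured.
Scanning left to right: at [0:5] match 'cccc5', group 1 = 'c'; at [5:12] match 'aaaa150', group 1 = 'a'; at [12:17] match 'mmm09', group 1 = 'm'; at [17:22] match 'vv232', group 1 = 'v'.
With a single group, `findall` returns only what that group captured — 4 items.

['c', 'a', 'm', 'v']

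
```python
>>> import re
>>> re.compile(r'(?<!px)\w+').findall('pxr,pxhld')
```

The negative lookahead/lookbehind blocks any match where the forbidden context is present.
Matches: at [0:3] → 'pxr'; at [4:9] → 'pxhld'.
Since nothing is captured, `findall` lists the 2 matched substrings directly.

['pxr', 'pxhld']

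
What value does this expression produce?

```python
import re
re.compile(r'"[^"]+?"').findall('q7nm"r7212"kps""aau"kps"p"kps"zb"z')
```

['"r7212"', '"aau"', '"p"', '"zb"']

Matches: at [4:11] → '"r7212"'; at [15:20] → '"aau"'; at [23:26] → '"p"'; at [29:33] → '"zb"'.
`findall` yields the raw match text (4 of them) because the pattern has no groups.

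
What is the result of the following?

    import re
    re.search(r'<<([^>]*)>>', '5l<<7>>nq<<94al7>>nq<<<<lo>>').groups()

('7',)

Unlike `match`, `search` isn't anchored — it looks for the pattern anywhere in the string.
The match spans [2:7] → '<<7>>'.
Captured: group 1 = '7'.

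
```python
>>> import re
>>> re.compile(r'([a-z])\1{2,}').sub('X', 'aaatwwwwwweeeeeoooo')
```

The backreference `\1` re-matches whatever the first group consumed, character for character.
`sub` substitutes 'X' at each match site.

'XtXXX'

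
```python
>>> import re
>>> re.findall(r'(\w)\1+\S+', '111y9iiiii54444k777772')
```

['1']

The backreference `\1` re-matches whatever the first group consumed, character for character.
`findall` collects group 1 from the one match (1 total).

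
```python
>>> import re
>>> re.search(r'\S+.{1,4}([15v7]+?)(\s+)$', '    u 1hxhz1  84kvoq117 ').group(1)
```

This matches one or more of a non-whitespace character; then 1 to 4 of any character; then one or more of one of [15v7] (lazy) (captured); then one or more of whitespace (captured); then anchored at the end.
`re.search` tries every starting position until one works.
The match spans [14:24] → '84kvoq117 '.
Captured: group 1 = '7', group 2 = ' '.

'7'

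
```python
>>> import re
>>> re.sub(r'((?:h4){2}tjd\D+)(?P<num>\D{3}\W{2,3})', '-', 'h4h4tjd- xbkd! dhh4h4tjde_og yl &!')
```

`sub` substitutes '-' at each match site.

'-dh-'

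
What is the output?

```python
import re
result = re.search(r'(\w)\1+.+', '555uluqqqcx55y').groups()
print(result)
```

('5',)

A backreference is literal: `\1` must see the identical characters the first group matched.
`search` walks the string left to right and returns the first match it finds.
The match spans [0:14] → '555uluqqqcx55y'.
Captured: group 1 = '5'.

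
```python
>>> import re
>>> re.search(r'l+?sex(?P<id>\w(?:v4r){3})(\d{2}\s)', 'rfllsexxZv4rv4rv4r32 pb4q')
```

Pattern: one or more of a literal 'l' (lazy), then the literal 'sex'; then a word character, then the literal 'v4r' repeated 3 times (captured as 'id'); then exactly 2 of a digit, then whitespace (captured).
`re.search` tries every starting position until one works.
Here the pattern never matches, so the call returns None.

None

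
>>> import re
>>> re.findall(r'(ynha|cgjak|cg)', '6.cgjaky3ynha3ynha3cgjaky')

['cgjak', 'ynha', 'ynha', 'cgjak']

The regex engine tests alternatives in the order written; an earlier branch that matches wins even if a later one would match more.
Scanning left to right: at [2:7] match 'cgjak', group 1 = 'cgjak'; at [9:13] match 'ynha', group 1 = 'ynha'; at [14:18] match 'ynha', group 1 = 'ynha'; at [19:24] match 'cgjak', group 1 = 'cgjak'.
With a single group, `findall` returns only what that group captured — 4 items.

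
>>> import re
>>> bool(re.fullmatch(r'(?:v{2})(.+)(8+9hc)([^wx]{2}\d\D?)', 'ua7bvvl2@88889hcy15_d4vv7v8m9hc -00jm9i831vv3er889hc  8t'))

`re.fullmatch` is like wrapping the pattern in `^…$` (in single-line mode).
Here there's no way to consume every character, so the call returns None, and `bool(None)` is False.

False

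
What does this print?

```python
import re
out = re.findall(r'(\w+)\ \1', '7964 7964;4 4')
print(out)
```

`\1` has to match the exact text group 1 already captured.
Matches: at [0:9] match '7964 7964', group 1 = '7964'; at [10:13] match '4 4', group 1 = '4'.
One capturing group, so `findall` returns just the captured substring from each match — 2 in all.

['7964', '4']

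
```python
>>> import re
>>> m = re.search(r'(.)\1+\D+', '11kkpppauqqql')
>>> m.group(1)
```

'1'

`\1` is not a pattern — it's the concrete string captured by group 1, re-applied verbatim.
`re.search` scans for the first position where the pattern succeeds.
The match spans [0:13] → '11kkpppauqqql'.
Captured: group 1 = '1'.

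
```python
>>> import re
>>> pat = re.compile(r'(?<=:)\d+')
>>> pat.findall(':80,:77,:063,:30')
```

The lookaround is zero-width — it requires the adjacent text to match without consuming it, so the asserted text isn't part of the match.
Walking the string: at [1:3] → '80'; at [5:7] → '77'; at [9:12] → '063'; at [14:16] → '30'.
No capturing groups, so `findall` returns the 4 full match strings.

['80', '77', '063', '30']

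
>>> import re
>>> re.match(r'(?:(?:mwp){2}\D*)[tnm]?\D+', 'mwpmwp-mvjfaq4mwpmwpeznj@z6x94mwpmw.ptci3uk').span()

(0, 13)

`re.match` only tries the pattern at the start of the string.
The match spans [0:13] → 'mwpmwp-mvjfaq'.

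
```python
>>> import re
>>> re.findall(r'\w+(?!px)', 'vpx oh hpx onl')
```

A negative assertion filters positions out without eating any characters.
Matches: at [0:3] → 'vpx'; at [4:6] → 'oh'; at [7:10] → 'hpx'; at [11:14] → 'onl'.
With no groups in the pattern, `findall` gives back each whole match — 4 here.

['vpx', 'oh', 'hpx', 'onl']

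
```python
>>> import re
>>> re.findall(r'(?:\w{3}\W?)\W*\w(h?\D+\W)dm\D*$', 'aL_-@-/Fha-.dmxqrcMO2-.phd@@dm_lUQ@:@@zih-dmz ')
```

['-.phd@@dm_lUQ@:@@zih-']

The pattern matches exactly 3 of a word character, then optionally a non-word character (non-capturing group); then zero or more of a non-word character, then a word character; then optionally a literal 'h', then one or more of a non-digit, then a non-word character (captured); then the literal 'dm', then zero or more of a non-digit; then anchored at the end.
One capturing group, so `findall` returns just the captured substring from the one match — 1 in all.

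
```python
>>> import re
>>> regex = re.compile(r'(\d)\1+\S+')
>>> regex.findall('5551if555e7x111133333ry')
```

['5']

`\1` is not a pattern — it's the concrete string captured by group 1, re-applied verbatim.
Matches: at [0:23] match '5551if555e7x111133333ry', group 1 = '5'.
With a single group, `findall` returns only what that group captured — 1 item.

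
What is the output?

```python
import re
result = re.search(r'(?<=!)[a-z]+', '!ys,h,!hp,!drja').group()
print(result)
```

ys

Because the assertion is zero-width, the text it checks is not consumed and won't appear in the result.
Unlike `match`, `search` isn't anchored — it looks for the pattern anywhere in the string.
The match spans [1:3] → 'ys'.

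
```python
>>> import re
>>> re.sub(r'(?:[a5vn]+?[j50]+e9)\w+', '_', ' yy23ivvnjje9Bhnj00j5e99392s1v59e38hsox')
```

Pattern: one or more of one of [a5vn] (lazy), then one or more of one of [j50], then the literal 'e9' (non-capturing group); then one or more of a word character.
Matches: at [6:39] → 'vvnjje9Bhnj00j5e99392s1v59e38hsox'.
Each match is replaced by '_'.

' yy23i_'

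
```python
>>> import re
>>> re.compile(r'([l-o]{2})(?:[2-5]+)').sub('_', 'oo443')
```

'_'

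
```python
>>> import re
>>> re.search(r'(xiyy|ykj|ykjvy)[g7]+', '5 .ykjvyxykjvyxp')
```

None

Unlike `match`, `search` isn't anchored — it looks for the pattern anywhere in the string.
Here no position works, so the call returns None.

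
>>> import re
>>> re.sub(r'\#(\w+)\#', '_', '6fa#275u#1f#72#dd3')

Each match is replaced by '_'.

'6fa_1f_dd3'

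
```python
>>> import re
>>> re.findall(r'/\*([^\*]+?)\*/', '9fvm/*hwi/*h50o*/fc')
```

['h50o']

Matches: at [9:17] match '/*h50o*/', group 1 = 'h50o'.
With a single group, `findall` returns only what that group captured — 1 item.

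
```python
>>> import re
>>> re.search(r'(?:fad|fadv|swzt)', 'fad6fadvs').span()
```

(0, 3)

The match spans [0:3] → 'fad'.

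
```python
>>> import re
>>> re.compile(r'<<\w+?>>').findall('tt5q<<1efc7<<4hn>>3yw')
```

['<<4hn>>']

`findall` yields the raw match text (1 of them) because the pattern has no groups.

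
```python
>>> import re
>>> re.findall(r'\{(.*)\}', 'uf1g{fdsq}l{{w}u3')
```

['fdsq}l{{w']

Scanning left to right: at [4:15] match '{fdsq}l{{w}', group 1 = 'fdsq}l{{w'.
Because there's exactly one group, `findall` drops the full match and keeps group 1 from the one hit.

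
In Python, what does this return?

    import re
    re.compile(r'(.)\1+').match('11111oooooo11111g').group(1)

'1'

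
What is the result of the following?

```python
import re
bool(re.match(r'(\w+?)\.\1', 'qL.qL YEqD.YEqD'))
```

True

`re.match` won't scan ahead — the pattern has to work from the very first character.
The match spans [0:5] → 'qL.qL'.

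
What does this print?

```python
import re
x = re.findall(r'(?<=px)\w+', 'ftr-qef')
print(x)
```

[]

`findall` yields the raw match text (0 of them) because the pattern has no groups.
Nothing in the string satisfies the pattern, so the list is empty.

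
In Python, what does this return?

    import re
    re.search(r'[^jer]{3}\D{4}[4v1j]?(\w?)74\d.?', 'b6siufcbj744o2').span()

This matches exactly 3 of any character except [jer], then exactly 4 of a non-digit, then optionally one of [4v1j]; then optionally a word character (captured); then the literal '74', then a digit, then optionally any character.
`search` walks the string left to right and returns the first match it finds.
The match spans [1:13] → '6siufcbj744o'.
Captured: group 1 = ''.

(1, 13)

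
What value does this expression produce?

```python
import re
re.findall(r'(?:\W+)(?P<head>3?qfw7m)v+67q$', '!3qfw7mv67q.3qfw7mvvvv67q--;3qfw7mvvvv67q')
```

Pattern: one or more of a non-word character (non-capturing group); then optionally a literal '3', then the literal 'qf', then the literal 'w7m' (captured as 'head'); then one or more of a literal 'v', then the literal '67q'; then anchored at the end.
`findall` collects group 1 from the one match (1 total).

['3qfw7m']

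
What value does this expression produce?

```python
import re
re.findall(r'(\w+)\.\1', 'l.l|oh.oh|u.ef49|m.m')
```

`\1` has to match the exact text group 1 already captured.
Matches: at [0:3] match 'l.l', group 1 = 'l'; at [4:9] match 'oh.oh', group 1 = 'oh'; at [17:20] match 'm.m', group 1 = 'm'.
`findall` collects group 1 from each match (3 total).

['l', 'oh', 'm']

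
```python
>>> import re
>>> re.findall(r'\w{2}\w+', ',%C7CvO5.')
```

['C7CvO5']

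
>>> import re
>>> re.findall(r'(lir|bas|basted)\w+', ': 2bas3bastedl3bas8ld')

['bas']

Walking the string: at [3:21] match 'bas3bastedl3bas8ld', group 1 = 'bas'.
With a single group, `findall` returns only what that group captured — 1 item.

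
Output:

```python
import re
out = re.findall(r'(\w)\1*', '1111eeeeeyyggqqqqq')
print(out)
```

['1', 'e', 'y', 'g', 'q']

The backreference `\1` re-matches whatever the first group consumed, character for character.
Matches: at [0:4] match '1111', group 1 = '1'; at [4:9] match 'eeeee', group 1 = 'e'; at [9:11] match 'yy', group 1 = 'y'; at [11:13] match 'gg', group 1 = 'g'; at [13:18] match 'qqqqq', group 1 = 'q'.
`findall` collects group 1 from each match (5 total).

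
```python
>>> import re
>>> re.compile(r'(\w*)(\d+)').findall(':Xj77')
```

[('Xj7', '7')]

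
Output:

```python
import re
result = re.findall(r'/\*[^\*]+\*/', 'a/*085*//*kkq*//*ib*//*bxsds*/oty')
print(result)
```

['/*085*/', '/*kkq*/', '/*ib*/', '/*bxsds*/']

No capturing groups, so `findall` returns the 4 full match strings.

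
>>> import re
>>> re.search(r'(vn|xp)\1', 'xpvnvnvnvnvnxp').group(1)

The match spans [2:6] → 'vnvn'.
Captured: group 1 = 'vn'.

'vn'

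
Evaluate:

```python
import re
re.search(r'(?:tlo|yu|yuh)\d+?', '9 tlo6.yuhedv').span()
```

(2, 6)

Unlike `match`, `search` isn't anchored — it looks for the pattern anywhere in the string.
The match spans [2:6] → 'tlo6'.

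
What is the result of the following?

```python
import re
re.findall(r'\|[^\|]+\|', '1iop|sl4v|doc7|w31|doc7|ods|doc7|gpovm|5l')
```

['|sl4v|', '|w31|', '|ods|', '|gpovm|']

Since nothing is captured, `findall` lists the 4 matched substrings directly.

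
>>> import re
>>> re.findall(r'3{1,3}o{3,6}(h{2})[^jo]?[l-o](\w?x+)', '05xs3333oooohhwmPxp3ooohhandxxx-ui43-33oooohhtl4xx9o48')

Pattern: 1 to 3 of a literal '3', then 3 to 6 of the literal 'o'; then exactly 2 of a literal 'h' (captured); then optionally any character except [jo], then a character in [l-o]; then optionally a word character, then one or more of a literal 'x' (captured).
Walking the string: at [5:18] match '333oooohhwmPx', groups = ('hh', 'Px'); at [19:31] match '3ooohhandxxx', groups = ('hh', 'dxxx'); at [37:50] match '33oooohhtl4xx', groups = ('hh', '4xx').
Multiple groups make `findall` return tuples — one 2-tuple for each match.

[('hh', 'Px'), ('hh', 'dxxx'), ('hh', '4xx')]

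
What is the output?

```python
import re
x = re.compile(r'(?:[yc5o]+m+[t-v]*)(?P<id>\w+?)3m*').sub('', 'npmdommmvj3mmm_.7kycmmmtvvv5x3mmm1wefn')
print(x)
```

The pattern matches one or more of one of [yc5o], then one or more of a literal 'm', then zero or more of a character in [t-v] (non-capturing group); then one or more of a word character (lazy) (captured as 'id'); then the literal '3', then zero or more of a literal 'm'.
Matches: at [4:14] → 'ommmvj3mmm'; at [18:33] → 'ycmmmtvvv5x3mmm'.
Every occurrence is swapped for ''.

npmd_.7k1wefn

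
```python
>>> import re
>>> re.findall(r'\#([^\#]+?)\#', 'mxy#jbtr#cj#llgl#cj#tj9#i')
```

Scanning left to right: at [3:9] match '#jbtr#', group 1 = 'jbtr'; at [11:17] match '#llgl#', group 1 = 'llgl'; at [19:24] match '#tj9#', group 1 = 'tj9'.
One capturing group, so `findall` returns just the captured substring from each match — 3 in all.

['jbtr', 'llgl', 'tj9']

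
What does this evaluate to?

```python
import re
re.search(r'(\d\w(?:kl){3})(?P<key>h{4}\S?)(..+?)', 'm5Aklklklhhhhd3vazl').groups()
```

('5Aklklkl', 'hhhhd', '3v')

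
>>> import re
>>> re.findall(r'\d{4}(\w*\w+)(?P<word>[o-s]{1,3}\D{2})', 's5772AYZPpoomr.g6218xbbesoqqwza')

The pattern matches exactly 4 of a digit; then zero or more of a word character, then one or more of a word character (captured); then 1 to 3 of a character in [o-s], then exactly 2 of a non-digit (captured as 'word').
Matches: at [1:16] match '5772AYZPpoomr.g', groups = ('AYZPpoom', 'r.g'); at [16:30] match '6218xbbesoqqwz', groups = ('xbbesoq', 'qwz').
2 groups means each result is a tuple of 2 captured strings — 2 here.

[('AYZPpoom', 'r.g'), ('xbbesoq', 'qwz')]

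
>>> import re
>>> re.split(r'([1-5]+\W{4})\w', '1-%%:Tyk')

['', '1-%%:', 'yk']

Pattern: one or more of a character in [1-5], then exactly 4 of a non-word character (captured); then a word character.
With a capturing group present, the delimiter's captured portion is kept in the result list.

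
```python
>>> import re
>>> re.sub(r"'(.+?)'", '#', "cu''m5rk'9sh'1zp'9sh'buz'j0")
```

'cu#9sh#9sh#j0'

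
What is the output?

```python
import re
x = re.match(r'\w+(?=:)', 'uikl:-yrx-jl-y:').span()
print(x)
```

(0, 4)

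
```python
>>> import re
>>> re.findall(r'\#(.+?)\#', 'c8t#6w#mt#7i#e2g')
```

['6w', '7i']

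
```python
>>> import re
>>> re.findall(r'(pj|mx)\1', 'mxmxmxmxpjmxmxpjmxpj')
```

`\1` is not a pattern — it's the concrete string captured by group 1, re-applied verbatim.
Because there's exactly one group, `findall` drops the full match and keeps group 1 from each hit.

['mx', 'mx', 'mx']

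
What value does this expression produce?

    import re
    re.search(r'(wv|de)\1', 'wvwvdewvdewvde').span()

(0, 4)

A backreference is literal: `\1` must see the identical characters the first group matched.
The match spans [0:4] → 'wvwv'.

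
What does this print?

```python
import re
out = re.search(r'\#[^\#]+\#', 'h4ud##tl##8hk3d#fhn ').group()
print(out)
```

#tl#

The match spans [5:9] → '#tl#'.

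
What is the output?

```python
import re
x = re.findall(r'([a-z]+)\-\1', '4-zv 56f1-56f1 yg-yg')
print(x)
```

`\1` has to match the exact text group 1 already captured.
Matches: at [15:20] match 'yg-yg', group 1 = 'yg'.
With a single group, `findall` returns only what that group captured — 1 item.

['yg']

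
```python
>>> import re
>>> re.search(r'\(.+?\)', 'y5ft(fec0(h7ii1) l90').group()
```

The match spans [4:16] → '(fec0(h7ii1)'.

'(fec0(h7ii1)'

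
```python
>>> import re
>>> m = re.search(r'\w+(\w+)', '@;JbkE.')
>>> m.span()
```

(2, 6)

The pattern matches one or more of a word character; then one or more of a word character (captured).
Unlike `match`, `search` isn't anchored — it looks for the pattern anywhere in the string.
The match spans [2:6] → 'JbkE'.
Captured: group 1 = 'E'.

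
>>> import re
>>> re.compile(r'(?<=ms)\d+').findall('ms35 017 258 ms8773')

The positive lookaround only admits positions where the adjacent text matches; those characters stay outside the span.
No capturing groups, so `findall` returns the 2 full match strings.

['35', '8773']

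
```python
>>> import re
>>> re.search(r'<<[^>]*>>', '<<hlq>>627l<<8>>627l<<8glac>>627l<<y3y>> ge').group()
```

'<<hlq>>'

`search` walks the string left to right and returns the first match it finds.
The match spans [0:7] → '<<hlq>>'.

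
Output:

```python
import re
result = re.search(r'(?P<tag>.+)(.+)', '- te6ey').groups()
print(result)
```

('- te6e', 'y')

The match spans [0:7] → '- te6ey'.
Captured: group 1 = '- te6e', group 2 = 'y'.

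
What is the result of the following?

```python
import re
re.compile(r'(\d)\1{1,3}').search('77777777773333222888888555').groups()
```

('7',)

The backreference `\1` re-matches whatever the first group consumed, character for character.
`re.search` scans for the first position where the pattern succeeds.
The match spans [0:4] → '7777'.
Captured: group 1 = '7'.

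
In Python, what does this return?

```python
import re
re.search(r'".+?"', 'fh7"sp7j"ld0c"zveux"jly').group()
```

The `?` after the quantifier makes it lazy — it takes as little as possible before letting the rest of the pattern try.
The match spans [3:9] → '"sp7j"'.

'"sp7j"'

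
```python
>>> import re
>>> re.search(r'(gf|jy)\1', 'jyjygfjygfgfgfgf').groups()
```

The match spans [0:4] → 'jyjy'.
Captured: group 1 = 'jy'.

('jy',)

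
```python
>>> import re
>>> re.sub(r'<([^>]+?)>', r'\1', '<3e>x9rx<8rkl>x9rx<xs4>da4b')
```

Each match is replaced using the text its own group 1 captured.

'3ex9rx8rklx9rxxs4da4b'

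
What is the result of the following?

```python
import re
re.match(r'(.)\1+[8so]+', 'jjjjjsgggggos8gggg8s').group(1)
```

The match spans [0:6] → 'jjjjjs'.
Captured: group 1 = 'j'.

'j'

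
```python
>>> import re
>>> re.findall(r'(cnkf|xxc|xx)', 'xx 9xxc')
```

Alternation isn't longest-match — the leftmost alternative that fits at this position is chosen.
With a single group, `findall` returns only what that group captured — 2 items.

['xx', 'xxc']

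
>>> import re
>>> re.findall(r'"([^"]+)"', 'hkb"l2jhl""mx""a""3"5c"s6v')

['l2jhl', 'mx', 'a', '3']

Walking the string: at [3:10] match '"l2jhl"', group 1 = 'l2jhl'; at [10:14] match '"mx"', group 1 = 'mx'; at [14:17] match '"a"', group 1 = 'a'; at [17:20] match '"3"', group 1 = '3'.
One capturing group, so `findall` returns just the captured substring from each match — 4 in all.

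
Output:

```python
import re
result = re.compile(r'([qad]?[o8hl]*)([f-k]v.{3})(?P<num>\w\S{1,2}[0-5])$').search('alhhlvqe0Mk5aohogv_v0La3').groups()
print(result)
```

('aoho', 'gv_v0', 'La3')

The match spans [12:24] → 'aohogv_v0La3'.
Captured: group 1 = 'aoho', group 2 = 'gv_v0', group 3 = 'La3'.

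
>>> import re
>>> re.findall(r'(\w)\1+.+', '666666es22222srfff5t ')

`\1` has to match the exact text group 1 already captured.
Scanning left to right: at [0:21] match '666666es22222srfff5t ', group 1 = '6'.
`findall` collects group 1 from the one match (1 total).

['6']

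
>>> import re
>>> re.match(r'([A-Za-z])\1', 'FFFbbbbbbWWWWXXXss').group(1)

'F'

The match spans [0:2] → 'FF'.
Captured: group 1 = 'F'.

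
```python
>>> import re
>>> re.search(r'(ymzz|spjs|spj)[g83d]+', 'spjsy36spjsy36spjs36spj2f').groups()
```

('spjs',)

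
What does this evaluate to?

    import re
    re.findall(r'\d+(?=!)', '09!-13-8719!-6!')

The `(?=…)`/`(?<=…)` assertion just peeks at neighbouring text; it doesn't advance the match position.
`findall` yields the raw match text (3 of them) because the pattern has no groups.

['09', '8719', '6']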